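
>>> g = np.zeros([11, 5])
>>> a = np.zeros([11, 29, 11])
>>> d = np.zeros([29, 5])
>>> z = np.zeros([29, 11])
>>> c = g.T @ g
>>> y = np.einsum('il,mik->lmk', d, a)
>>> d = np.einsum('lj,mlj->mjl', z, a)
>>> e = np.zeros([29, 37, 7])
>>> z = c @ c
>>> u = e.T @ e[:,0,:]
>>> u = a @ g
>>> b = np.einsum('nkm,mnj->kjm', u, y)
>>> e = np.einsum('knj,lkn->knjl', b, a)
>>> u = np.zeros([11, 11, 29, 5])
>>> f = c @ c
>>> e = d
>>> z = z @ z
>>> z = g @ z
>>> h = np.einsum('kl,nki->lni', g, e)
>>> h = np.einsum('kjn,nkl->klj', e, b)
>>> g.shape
(11, 5)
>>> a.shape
(11, 29, 11)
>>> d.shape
(11, 11, 29)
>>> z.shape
(11, 5)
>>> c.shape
(5, 5)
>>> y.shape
(5, 11, 11)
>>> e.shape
(11, 11, 29)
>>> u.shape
(11, 11, 29, 5)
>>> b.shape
(29, 11, 5)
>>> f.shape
(5, 5)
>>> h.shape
(11, 5, 11)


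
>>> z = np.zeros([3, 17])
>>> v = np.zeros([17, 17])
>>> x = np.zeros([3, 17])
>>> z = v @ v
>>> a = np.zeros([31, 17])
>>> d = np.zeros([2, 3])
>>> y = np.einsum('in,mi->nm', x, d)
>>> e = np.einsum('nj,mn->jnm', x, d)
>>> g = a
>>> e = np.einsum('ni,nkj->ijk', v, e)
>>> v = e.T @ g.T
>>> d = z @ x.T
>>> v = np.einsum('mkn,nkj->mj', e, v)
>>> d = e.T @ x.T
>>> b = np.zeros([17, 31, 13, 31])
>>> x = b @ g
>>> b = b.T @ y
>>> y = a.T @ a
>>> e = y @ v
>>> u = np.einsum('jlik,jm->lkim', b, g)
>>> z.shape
(17, 17)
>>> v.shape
(17, 31)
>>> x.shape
(17, 31, 13, 17)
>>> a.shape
(31, 17)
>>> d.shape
(3, 2, 3)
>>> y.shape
(17, 17)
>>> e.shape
(17, 31)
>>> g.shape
(31, 17)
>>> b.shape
(31, 13, 31, 2)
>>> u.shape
(13, 2, 31, 17)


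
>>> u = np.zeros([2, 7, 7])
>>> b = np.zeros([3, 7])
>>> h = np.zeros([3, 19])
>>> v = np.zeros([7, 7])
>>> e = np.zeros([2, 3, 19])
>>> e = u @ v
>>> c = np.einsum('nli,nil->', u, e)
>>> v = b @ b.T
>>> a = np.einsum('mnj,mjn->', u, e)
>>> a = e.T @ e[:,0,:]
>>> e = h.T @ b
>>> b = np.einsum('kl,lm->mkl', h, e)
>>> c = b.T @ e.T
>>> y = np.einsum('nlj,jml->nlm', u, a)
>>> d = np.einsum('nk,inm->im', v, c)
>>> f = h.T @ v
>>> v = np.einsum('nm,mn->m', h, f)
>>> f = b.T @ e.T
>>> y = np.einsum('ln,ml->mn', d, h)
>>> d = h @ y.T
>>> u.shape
(2, 7, 7)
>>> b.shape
(7, 3, 19)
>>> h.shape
(3, 19)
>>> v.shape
(19,)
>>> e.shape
(19, 7)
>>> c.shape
(19, 3, 19)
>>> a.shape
(7, 7, 7)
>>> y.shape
(3, 19)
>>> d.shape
(3, 3)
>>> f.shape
(19, 3, 19)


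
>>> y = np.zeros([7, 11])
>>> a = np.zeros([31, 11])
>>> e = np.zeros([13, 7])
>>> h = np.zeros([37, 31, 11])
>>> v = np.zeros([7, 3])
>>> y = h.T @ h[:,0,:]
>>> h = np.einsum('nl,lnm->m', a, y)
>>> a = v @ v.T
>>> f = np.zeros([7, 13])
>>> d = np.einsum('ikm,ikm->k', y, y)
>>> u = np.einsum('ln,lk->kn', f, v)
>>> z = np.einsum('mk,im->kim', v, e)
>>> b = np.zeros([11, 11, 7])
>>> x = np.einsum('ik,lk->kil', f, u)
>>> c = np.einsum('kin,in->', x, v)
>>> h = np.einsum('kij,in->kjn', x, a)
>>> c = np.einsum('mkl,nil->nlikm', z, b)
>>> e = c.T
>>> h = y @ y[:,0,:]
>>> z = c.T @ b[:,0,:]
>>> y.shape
(11, 31, 11)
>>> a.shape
(7, 7)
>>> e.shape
(3, 13, 11, 7, 11)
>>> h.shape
(11, 31, 11)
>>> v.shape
(7, 3)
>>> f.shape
(7, 13)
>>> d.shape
(31,)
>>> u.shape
(3, 13)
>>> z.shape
(3, 13, 11, 7, 7)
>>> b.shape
(11, 11, 7)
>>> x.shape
(13, 7, 3)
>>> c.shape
(11, 7, 11, 13, 3)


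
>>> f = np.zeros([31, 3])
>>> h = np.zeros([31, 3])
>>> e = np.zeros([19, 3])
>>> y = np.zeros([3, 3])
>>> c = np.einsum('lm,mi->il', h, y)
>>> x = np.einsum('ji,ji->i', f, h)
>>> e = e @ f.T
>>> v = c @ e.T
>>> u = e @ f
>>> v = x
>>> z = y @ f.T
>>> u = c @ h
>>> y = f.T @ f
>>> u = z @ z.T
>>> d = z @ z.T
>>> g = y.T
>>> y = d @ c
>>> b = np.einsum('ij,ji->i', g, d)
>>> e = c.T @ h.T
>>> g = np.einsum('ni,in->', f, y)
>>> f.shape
(31, 3)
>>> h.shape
(31, 3)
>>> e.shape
(31, 31)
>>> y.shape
(3, 31)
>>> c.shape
(3, 31)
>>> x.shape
(3,)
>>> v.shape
(3,)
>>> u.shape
(3, 3)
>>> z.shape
(3, 31)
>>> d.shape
(3, 3)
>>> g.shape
()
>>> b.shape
(3,)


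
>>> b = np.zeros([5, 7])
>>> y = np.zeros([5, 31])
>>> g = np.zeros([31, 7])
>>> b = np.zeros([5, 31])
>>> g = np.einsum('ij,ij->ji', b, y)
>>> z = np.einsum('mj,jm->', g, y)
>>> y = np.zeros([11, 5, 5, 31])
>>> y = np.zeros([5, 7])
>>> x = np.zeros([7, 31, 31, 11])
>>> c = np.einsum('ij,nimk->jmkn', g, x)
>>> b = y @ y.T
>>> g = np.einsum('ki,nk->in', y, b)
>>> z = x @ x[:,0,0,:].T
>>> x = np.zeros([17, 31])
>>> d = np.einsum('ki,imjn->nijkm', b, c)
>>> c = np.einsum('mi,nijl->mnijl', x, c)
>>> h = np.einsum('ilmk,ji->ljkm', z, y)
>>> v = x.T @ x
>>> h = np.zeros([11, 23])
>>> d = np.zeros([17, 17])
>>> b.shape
(5, 5)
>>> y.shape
(5, 7)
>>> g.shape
(7, 5)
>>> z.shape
(7, 31, 31, 7)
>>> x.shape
(17, 31)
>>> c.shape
(17, 5, 31, 11, 7)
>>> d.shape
(17, 17)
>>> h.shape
(11, 23)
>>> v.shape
(31, 31)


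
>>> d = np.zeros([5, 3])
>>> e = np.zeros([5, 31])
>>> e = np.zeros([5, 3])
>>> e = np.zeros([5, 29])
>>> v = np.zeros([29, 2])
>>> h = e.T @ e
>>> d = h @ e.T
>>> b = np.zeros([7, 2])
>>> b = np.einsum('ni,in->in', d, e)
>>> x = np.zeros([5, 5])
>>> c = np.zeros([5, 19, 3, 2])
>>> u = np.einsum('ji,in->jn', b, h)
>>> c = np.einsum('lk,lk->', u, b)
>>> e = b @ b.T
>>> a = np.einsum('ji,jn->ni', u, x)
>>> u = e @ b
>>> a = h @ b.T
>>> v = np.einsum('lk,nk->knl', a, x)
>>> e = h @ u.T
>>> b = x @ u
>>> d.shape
(29, 5)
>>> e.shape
(29, 5)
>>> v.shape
(5, 5, 29)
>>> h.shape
(29, 29)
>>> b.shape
(5, 29)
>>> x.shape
(5, 5)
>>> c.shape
()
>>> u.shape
(5, 29)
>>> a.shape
(29, 5)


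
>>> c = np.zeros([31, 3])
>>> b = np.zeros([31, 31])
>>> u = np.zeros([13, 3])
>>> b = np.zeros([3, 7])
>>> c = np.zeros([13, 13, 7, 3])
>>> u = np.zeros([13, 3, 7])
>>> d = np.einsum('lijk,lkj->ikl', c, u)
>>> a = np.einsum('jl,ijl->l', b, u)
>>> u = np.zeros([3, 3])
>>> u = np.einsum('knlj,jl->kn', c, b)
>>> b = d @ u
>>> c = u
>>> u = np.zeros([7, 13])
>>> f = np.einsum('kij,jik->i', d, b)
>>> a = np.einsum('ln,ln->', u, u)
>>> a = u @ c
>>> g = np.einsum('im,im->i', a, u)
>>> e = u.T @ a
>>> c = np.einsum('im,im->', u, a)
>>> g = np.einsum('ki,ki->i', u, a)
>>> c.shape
()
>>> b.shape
(13, 3, 13)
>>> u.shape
(7, 13)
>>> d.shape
(13, 3, 13)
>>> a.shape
(7, 13)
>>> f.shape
(3,)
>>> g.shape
(13,)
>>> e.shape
(13, 13)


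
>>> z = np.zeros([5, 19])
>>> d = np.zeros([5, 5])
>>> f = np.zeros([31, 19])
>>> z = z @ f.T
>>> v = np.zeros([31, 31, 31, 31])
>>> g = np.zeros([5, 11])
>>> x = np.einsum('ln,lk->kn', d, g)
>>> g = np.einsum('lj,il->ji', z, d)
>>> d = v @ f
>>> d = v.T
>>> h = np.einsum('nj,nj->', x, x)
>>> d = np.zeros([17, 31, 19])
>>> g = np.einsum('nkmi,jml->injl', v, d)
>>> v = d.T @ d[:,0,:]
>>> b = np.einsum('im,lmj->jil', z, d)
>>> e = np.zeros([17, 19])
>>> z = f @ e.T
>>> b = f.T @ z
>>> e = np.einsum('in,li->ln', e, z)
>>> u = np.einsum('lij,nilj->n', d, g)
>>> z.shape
(31, 17)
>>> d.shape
(17, 31, 19)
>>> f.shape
(31, 19)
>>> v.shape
(19, 31, 19)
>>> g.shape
(31, 31, 17, 19)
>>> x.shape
(11, 5)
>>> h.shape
()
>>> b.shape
(19, 17)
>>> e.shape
(31, 19)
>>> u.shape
(31,)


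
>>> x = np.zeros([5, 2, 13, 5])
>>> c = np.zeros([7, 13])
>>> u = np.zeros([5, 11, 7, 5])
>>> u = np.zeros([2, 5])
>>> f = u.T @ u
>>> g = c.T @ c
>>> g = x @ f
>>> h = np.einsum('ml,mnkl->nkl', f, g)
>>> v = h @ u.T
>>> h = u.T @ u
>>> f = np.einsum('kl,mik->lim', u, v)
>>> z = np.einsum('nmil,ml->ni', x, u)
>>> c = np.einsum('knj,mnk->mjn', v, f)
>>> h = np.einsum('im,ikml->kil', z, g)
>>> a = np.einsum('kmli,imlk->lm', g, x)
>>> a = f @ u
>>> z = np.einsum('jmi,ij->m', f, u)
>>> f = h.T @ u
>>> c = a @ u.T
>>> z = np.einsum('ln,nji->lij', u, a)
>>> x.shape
(5, 2, 13, 5)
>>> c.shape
(5, 13, 2)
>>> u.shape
(2, 5)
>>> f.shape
(5, 5, 5)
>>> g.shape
(5, 2, 13, 5)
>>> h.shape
(2, 5, 5)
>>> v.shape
(2, 13, 2)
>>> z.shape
(2, 5, 13)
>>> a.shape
(5, 13, 5)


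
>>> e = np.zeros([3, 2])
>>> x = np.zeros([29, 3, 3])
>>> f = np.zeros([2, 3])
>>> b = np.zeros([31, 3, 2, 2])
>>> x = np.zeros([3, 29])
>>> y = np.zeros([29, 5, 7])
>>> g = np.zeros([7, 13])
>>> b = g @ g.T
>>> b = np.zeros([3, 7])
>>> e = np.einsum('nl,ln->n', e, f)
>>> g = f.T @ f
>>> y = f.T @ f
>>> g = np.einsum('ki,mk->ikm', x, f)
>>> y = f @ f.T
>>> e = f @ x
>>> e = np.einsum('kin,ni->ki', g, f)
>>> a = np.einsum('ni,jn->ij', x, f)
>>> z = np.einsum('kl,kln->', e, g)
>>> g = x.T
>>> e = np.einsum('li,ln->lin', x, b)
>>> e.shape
(3, 29, 7)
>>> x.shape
(3, 29)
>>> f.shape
(2, 3)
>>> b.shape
(3, 7)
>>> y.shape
(2, 2)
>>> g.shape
(29, 3)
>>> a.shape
(29, 2)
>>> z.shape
()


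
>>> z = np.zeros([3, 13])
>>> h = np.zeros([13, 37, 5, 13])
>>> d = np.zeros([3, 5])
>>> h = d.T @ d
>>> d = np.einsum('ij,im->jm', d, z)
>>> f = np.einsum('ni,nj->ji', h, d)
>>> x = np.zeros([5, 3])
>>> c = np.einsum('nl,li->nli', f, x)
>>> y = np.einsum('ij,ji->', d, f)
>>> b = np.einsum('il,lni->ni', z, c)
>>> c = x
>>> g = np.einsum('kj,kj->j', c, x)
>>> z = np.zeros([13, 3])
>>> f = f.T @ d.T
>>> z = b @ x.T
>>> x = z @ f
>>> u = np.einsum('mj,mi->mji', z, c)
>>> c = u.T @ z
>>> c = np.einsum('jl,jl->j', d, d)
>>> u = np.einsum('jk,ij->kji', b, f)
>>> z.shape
(5, 5)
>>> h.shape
(5, 5)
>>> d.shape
(5, 13)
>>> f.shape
(5, 5)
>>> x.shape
(5, 5)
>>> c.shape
(5,)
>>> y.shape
()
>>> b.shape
(5, 3)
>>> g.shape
(3,)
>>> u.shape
(3, 5, 5)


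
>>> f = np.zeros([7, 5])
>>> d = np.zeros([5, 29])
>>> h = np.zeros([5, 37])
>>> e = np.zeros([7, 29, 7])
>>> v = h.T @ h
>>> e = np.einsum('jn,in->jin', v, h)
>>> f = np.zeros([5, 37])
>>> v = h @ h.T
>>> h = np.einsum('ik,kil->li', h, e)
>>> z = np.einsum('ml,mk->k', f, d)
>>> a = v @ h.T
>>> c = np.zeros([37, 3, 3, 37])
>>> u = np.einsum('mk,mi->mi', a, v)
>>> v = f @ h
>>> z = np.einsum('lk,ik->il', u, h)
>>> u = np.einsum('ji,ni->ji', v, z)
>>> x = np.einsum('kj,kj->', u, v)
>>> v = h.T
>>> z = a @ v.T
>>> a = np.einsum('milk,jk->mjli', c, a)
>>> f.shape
(5, 37)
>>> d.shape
(5, 29)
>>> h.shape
(37, 5)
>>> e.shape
(37, 5, 37)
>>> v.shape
(5, 37)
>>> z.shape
(5, 5)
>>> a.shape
(37, 5, 3, 3)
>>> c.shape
(37, 3, 3, 37)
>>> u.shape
(5, 5)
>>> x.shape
()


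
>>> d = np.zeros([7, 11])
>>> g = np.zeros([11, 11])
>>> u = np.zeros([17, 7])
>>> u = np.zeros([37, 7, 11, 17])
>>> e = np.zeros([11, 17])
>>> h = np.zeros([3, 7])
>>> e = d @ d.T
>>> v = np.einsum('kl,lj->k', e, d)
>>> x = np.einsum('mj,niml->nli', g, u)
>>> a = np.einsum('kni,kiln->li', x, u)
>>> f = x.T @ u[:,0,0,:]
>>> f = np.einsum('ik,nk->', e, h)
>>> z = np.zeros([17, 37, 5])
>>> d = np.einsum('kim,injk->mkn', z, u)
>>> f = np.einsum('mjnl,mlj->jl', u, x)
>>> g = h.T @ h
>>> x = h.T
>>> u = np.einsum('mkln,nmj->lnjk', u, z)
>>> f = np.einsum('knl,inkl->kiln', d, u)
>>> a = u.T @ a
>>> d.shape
(5, 17, 7)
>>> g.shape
(7, 7)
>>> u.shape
(11, 17, 5, 7)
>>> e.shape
(7, 7)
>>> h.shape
(3, 7)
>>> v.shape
(7,)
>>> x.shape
(7, 3)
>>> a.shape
(7, 5, 17, 7)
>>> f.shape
(5, 11, 7, 17)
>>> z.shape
(17, 37, 5)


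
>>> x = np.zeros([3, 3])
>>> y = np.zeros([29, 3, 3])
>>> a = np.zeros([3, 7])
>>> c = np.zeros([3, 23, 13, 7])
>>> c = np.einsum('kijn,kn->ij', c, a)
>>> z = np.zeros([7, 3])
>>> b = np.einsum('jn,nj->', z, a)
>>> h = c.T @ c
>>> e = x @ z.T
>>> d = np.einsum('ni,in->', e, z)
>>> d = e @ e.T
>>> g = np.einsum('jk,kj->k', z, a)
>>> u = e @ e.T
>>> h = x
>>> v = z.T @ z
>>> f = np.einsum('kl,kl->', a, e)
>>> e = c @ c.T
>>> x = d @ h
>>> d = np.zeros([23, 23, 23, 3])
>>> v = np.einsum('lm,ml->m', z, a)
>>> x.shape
(3, 3)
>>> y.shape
(29, 3, 3)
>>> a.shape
(3, 7)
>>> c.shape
(23, 13)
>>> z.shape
(7, 3)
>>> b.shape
()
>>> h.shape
(3, 3)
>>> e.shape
(23, 23)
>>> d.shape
(23, 23, 23, 3)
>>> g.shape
(3,)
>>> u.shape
(3, 3)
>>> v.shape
(3,)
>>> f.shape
()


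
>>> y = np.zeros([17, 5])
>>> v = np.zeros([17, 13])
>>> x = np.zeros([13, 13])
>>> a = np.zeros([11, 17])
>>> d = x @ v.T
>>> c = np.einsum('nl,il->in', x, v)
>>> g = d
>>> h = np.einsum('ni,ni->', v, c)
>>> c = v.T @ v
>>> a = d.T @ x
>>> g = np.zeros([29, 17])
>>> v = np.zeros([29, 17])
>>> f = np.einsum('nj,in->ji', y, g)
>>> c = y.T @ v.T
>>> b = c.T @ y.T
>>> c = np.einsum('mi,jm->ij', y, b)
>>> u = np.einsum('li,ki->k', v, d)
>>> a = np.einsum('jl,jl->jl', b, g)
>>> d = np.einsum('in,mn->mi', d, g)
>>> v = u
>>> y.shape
(17, 5)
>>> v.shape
(13,)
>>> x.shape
(13, 13)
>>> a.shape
(29, 17)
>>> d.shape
(29, 13)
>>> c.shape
(5, 29)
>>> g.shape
(29, 17)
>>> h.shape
()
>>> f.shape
(5, 29)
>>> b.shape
(29, 17)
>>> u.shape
(13,)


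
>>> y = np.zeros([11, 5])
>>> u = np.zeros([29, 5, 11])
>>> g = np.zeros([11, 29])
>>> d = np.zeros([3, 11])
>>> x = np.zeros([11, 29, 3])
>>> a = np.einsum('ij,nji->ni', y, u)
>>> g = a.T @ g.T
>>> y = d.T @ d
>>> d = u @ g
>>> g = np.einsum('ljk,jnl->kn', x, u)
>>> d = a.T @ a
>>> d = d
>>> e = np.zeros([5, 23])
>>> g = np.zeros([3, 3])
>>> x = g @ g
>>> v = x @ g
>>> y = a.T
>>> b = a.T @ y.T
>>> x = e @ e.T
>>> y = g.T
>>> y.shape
(3, 3)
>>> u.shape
(29, 5, 11)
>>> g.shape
(3, 3)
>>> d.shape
(11, 11)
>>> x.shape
(5, 5)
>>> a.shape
(29, 11)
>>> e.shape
(5, 23)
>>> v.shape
(3, 3)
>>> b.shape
(11, 11)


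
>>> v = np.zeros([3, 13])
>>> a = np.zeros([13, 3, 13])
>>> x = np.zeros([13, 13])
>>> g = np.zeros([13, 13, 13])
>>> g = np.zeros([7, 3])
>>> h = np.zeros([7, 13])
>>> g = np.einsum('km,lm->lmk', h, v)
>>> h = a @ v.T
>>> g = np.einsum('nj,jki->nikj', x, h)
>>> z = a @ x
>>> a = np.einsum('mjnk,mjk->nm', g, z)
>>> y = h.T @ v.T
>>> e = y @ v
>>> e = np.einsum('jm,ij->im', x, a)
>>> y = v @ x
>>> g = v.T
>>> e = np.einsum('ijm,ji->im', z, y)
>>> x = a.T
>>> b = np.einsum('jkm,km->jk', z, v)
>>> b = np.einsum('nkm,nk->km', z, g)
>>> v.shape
(3, 13)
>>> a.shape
(3, 13)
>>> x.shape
(13, 3)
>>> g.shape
(13, 3)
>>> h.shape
(13, 3, 3)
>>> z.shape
(13, 3, 13)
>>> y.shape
(3, 13)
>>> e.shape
(13, 13)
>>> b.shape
(3, 13)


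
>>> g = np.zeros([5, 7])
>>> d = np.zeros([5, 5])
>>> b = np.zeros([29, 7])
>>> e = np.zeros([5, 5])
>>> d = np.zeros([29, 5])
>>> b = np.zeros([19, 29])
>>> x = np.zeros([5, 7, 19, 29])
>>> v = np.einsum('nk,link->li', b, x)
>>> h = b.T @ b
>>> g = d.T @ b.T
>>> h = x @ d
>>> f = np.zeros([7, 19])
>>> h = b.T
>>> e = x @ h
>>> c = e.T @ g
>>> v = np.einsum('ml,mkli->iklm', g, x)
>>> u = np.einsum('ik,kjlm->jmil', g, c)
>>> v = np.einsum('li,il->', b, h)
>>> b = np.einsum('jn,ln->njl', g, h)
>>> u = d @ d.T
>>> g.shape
(5, 19)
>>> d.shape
(29, 5)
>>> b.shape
(19, 5, 29)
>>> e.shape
(5, 7, 19, 19)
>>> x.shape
(5, 7, 19, 29)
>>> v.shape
()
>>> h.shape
(29, 19)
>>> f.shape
(7, 19)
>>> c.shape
(19, 19, 7, 19)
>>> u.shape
(29, 29)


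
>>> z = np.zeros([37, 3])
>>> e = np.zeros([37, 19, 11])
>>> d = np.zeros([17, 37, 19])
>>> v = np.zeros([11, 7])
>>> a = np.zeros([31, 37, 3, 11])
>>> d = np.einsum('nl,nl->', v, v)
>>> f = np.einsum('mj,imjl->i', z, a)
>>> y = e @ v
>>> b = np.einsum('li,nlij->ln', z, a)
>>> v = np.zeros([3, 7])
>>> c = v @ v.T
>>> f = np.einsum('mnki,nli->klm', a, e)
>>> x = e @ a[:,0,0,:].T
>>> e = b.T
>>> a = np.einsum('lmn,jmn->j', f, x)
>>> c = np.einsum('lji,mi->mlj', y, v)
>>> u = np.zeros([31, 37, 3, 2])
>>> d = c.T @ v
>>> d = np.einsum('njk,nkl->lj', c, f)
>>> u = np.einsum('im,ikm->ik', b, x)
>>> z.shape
(37, 3)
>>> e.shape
(31, 37)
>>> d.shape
(31, 37)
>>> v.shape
(3, 7)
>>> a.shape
(37,)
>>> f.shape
(3, 19, 31)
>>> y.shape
(37, 19, 7)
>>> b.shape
(37, 31)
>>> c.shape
(3, 37, 19)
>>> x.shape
(37, 19, 31)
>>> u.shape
(37, 19)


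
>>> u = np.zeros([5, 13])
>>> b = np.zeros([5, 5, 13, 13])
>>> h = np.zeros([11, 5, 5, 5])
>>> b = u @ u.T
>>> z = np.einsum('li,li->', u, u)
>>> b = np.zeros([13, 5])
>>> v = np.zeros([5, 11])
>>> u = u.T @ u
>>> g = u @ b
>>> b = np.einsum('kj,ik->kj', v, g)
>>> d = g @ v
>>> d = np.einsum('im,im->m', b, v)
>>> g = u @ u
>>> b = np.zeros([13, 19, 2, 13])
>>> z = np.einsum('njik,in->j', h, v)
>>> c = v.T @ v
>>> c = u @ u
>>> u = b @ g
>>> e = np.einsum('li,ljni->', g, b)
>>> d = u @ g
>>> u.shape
(13, 19, 2, 13)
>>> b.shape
(13, 19, 2, 13)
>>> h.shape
(11, 5, 5, 5)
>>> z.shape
(5,)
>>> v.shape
(5, 11)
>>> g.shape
(13, 13)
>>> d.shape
(13, 19, 2, 13)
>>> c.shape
(13, 13)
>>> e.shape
()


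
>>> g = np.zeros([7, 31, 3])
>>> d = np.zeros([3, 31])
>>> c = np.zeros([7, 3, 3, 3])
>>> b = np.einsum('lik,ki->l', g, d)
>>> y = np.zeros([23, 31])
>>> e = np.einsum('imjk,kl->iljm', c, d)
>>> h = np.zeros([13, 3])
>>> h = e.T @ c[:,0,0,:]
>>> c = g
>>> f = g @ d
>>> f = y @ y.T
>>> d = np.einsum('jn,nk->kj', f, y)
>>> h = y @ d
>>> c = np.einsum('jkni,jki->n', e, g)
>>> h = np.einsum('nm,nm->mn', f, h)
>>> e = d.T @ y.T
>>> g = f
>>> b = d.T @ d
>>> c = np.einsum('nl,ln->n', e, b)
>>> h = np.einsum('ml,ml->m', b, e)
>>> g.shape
(23, 23)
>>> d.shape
(31, 23)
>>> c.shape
(23,)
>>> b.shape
(23, 23)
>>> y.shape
(23, 31)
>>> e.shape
(23, 23)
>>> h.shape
(23,)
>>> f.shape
(23, 23)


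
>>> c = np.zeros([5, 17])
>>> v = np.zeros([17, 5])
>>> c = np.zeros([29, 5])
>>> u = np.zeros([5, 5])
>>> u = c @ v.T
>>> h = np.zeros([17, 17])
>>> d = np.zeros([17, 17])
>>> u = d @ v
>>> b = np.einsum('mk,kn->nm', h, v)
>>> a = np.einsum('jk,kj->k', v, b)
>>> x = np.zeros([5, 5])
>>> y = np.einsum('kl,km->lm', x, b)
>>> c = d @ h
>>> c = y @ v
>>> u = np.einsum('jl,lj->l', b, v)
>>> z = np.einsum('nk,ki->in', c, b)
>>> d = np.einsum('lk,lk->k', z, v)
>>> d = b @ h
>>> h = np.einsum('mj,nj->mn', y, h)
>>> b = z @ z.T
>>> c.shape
(5, 5)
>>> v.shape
(17, 5)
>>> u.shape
(17,)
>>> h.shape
(5, 17)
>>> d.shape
(5, 17)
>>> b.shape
(17, 17)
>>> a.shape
(5,)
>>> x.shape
(5, 5)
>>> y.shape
(5, 17)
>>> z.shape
(17, 5)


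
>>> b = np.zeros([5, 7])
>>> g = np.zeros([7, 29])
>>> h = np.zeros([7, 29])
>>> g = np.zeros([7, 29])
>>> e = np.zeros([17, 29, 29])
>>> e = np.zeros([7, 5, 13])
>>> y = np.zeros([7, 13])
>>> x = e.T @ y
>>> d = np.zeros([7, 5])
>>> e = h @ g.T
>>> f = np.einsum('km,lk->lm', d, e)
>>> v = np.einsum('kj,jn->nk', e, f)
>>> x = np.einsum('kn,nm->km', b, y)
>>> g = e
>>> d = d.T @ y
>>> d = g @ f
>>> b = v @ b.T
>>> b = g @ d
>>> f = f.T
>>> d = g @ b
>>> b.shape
(7, 5)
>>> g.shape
(7, 7)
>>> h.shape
(7, 29)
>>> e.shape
(7, 7)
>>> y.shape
(7, 13)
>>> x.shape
(5, 13)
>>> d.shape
(7, 5)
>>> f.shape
(5, 7)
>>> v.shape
(5, 7)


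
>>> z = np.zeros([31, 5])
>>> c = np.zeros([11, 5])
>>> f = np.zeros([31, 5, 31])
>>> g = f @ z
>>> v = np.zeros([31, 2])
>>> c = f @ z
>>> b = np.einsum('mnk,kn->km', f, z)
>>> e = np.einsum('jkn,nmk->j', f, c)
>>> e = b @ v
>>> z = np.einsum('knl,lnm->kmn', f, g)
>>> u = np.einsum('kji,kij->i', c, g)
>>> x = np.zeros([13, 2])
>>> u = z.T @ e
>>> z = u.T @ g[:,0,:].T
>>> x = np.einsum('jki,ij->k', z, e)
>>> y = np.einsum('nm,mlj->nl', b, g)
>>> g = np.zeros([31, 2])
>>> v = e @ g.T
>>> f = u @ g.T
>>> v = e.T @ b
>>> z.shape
(2, 5, 31)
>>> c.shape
(31, 5, 5)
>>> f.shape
(5, 5, 31)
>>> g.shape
(31, 2)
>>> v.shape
(2, 31)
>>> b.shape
(31, 31)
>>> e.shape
(31, 2)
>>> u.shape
(5, 5, 2)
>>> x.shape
(5,)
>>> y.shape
(31, 5)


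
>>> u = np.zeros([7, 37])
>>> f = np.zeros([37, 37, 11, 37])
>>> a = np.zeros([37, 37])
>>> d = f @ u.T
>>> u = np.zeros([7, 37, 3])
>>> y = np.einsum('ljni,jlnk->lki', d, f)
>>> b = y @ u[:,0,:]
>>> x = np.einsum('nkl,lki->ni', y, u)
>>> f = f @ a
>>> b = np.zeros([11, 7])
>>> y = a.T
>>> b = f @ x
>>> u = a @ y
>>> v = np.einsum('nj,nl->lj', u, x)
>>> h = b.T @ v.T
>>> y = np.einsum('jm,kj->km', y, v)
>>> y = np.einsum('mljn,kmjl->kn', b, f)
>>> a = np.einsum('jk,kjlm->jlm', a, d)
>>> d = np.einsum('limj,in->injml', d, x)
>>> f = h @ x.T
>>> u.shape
(37, 37)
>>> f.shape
(3, 11, 37, 37)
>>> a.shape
(37, 11, 7)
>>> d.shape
(37, 3, 7, 11, 37)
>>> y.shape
(37, 3)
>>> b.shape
(37, 37, 11, 3)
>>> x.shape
(37, 3)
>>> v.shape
(3, 37)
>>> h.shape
(3, 11, 37, 3)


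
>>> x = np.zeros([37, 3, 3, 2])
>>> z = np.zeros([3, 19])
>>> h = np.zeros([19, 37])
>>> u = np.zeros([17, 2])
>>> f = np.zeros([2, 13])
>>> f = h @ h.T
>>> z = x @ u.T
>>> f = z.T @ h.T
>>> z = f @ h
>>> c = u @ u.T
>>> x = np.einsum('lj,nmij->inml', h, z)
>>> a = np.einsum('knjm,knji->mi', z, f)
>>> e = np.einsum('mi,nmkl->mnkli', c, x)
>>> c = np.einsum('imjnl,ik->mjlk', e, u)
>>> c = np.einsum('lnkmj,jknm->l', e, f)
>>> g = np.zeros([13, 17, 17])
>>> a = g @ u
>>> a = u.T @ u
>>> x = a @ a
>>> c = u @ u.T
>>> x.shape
(2, 2)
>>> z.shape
(17, 3, 3, 37)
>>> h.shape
(19, 37)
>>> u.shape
(17, 2)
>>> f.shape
(17, 3, 3, 19)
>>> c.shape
(17, 17)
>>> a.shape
(2, 2)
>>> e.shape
(17, 3, 3, 19, 17)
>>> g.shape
(13, 17, 17)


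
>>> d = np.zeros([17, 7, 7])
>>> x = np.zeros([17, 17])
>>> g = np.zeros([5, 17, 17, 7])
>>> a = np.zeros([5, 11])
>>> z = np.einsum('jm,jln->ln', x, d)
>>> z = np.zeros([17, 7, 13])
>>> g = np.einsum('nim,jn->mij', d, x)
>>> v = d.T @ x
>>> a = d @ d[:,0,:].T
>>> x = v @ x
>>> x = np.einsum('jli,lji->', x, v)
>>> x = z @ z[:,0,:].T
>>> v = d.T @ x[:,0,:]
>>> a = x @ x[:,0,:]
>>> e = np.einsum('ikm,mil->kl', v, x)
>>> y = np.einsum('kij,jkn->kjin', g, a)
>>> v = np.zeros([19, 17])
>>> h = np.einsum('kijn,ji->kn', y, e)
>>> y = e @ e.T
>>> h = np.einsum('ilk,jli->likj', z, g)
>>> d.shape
(17, 7, 7)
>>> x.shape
(17, 7, 17)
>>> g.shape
(7, 7, 17)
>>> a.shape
(17, 7, 17)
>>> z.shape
(17, 7, 13)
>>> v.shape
(19, 17)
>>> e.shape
(7, 17)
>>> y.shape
(7, 7)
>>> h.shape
(7, 17, 13, 7)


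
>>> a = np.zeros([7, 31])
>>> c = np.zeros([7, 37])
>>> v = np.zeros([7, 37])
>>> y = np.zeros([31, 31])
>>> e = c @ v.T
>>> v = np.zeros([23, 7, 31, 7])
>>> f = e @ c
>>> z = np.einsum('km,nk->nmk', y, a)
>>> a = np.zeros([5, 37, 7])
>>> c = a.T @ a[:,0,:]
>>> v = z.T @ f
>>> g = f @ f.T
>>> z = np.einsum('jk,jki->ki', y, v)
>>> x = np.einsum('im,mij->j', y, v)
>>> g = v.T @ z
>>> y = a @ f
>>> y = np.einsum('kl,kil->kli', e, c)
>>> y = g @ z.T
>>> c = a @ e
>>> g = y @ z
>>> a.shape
(5, 37, 7)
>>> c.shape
(5, 37, 7)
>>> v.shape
(31, 31, 37)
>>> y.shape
(37, 31, 31)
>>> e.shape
(7, 7)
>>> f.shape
(7, 37)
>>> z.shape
(31, 37)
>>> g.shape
(37, 31, 37)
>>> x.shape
(37,)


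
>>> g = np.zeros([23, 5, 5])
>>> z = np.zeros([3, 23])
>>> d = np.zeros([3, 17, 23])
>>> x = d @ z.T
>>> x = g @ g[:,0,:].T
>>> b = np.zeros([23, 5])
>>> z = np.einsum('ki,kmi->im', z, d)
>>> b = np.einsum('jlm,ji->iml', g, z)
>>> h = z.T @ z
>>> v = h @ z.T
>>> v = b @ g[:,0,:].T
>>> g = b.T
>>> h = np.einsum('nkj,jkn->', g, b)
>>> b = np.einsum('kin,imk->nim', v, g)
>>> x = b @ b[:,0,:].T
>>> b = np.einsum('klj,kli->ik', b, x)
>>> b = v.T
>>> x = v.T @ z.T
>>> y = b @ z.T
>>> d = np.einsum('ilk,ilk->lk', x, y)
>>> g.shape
(5, 5, 17)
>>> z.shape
(23, 17)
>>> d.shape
(5, 23)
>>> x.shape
(23, 5, 23)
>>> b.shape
(23, 5, 17)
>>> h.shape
()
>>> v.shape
(17, 5, 23)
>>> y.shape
(23, 5, 23)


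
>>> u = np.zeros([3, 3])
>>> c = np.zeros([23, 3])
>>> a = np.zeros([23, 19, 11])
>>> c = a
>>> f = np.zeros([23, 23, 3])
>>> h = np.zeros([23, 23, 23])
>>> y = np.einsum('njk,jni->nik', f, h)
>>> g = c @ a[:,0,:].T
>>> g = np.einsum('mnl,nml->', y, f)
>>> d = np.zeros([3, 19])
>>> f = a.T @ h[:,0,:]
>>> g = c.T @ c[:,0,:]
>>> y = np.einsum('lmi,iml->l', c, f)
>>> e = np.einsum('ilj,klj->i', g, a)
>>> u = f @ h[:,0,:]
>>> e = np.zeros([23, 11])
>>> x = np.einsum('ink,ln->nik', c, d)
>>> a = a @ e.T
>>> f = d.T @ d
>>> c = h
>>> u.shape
(11, 19, 23)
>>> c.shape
(23, 23, 23)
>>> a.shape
(23, 19, 23)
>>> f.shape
(19, 19)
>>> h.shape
(23, 23, 23)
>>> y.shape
(23,)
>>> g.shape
(11, 19, 11)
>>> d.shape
(3, 19)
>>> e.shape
(23, 11)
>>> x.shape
(19, 23, 11)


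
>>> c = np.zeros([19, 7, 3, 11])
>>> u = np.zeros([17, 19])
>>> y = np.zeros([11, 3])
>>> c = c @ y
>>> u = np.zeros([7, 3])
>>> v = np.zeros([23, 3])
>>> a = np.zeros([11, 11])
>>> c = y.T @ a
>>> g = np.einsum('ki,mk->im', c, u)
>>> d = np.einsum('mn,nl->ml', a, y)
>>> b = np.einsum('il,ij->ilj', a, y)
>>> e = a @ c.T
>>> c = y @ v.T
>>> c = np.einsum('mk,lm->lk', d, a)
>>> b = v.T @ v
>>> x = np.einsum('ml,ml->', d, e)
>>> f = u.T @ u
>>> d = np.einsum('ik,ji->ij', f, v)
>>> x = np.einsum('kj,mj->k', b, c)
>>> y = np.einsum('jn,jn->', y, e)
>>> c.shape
(11, 3)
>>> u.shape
(7, 3)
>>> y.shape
()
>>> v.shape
(23, 3)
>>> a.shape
(11, 11)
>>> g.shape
(11, 7)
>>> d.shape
(3, 23)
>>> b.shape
(3, 3)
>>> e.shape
(11, 3)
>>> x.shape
(3,)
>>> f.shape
(3, 3)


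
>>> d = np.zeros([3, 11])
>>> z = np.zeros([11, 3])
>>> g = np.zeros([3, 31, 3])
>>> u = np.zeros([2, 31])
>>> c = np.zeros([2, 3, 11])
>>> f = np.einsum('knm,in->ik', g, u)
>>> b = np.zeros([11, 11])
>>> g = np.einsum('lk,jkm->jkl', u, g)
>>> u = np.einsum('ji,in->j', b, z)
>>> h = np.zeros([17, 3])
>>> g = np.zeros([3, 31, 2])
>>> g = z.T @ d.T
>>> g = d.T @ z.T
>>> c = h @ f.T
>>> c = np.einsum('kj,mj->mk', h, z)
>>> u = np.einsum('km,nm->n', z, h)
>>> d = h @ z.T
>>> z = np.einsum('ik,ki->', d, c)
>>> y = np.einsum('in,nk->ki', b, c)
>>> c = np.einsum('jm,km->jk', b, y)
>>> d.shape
(17, 11)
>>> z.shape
()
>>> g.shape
(11, 11)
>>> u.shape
(17,)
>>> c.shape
(11, 17)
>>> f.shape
(2, 3)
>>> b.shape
(11, 11)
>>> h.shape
(17, 3)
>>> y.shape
(17, 11)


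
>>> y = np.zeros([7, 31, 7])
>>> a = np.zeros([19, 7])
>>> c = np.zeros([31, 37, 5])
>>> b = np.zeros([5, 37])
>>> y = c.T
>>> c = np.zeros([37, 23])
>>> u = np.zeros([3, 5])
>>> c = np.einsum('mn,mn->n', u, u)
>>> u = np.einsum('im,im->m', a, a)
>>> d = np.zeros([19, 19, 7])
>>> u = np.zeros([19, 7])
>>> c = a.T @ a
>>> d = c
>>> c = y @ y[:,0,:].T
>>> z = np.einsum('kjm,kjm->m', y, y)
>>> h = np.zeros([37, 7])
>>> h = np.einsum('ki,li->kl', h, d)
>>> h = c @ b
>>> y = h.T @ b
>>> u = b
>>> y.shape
(37, 37, 37)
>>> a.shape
(19, 7)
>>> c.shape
(5, 37, 5)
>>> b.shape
(5, 37)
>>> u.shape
(5, 37)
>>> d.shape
(7, 7)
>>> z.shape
(31,)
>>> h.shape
(5, 37, 37)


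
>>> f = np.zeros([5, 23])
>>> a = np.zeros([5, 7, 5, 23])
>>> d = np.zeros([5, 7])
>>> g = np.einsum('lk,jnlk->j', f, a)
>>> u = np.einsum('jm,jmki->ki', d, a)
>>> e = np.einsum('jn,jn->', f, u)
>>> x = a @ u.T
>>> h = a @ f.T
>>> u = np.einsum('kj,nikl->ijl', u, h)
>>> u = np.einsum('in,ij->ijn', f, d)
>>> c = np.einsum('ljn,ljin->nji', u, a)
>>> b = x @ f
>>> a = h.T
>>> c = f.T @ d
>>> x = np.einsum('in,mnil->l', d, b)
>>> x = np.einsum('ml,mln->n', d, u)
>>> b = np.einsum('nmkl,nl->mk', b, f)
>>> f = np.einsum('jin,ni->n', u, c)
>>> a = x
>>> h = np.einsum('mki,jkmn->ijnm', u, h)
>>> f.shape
(23,)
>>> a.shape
(23,)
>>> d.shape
(5, 7)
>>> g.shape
(5,)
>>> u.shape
(5, 7, 23)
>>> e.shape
()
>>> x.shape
(23,)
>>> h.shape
(23, 5, 5, 5)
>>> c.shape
(23, 7)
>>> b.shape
(7, 5)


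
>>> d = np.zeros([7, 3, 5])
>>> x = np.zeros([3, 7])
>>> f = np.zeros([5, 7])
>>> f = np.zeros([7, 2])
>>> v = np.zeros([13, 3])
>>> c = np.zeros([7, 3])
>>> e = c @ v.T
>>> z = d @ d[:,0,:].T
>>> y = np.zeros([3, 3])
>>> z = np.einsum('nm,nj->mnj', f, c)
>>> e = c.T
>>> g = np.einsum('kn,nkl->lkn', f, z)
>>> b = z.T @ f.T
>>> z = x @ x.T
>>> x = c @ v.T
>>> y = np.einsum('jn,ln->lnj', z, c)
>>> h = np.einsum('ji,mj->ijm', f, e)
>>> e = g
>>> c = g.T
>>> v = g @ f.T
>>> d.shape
(7, 3, 5)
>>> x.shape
(7, 13)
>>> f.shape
(7, 2)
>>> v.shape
(3, 7, 7)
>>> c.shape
(2, 7, 3)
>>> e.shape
(3, 7, 2)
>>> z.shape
(3, 3)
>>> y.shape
(7, 3, 3)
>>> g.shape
(3, 7, 2)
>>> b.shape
(3, 7, 7)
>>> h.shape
(2, 7, 3)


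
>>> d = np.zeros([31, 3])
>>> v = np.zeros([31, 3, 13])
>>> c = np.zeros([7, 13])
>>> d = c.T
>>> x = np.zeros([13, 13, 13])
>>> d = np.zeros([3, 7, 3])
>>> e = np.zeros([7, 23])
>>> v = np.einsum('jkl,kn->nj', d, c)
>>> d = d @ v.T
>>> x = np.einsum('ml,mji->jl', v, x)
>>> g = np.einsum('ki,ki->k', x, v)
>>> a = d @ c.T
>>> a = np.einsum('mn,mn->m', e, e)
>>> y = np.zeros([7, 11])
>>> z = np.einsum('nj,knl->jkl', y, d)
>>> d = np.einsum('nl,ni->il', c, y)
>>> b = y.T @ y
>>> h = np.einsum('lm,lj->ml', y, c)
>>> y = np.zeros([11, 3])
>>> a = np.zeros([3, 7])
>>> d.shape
(11, 13)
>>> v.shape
(13, 3)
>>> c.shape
(7, 13)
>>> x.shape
(13, 3)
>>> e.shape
(7, 23)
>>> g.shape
(13,)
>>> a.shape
(3, 7)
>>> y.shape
(11, 3)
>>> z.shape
(11, 3, 13)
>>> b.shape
(11, 11)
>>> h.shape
(11, 7)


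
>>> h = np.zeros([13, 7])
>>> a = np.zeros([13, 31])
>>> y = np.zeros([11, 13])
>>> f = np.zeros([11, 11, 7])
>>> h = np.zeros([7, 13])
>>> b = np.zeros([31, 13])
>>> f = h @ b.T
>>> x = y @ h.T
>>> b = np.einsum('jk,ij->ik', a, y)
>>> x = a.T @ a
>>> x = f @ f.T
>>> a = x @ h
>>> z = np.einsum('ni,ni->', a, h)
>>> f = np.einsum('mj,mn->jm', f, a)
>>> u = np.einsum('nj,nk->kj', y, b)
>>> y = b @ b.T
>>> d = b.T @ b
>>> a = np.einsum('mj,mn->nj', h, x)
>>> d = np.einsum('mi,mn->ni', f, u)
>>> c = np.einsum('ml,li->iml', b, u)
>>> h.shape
(7, 13)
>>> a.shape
(7, 13)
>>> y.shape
(11, 11)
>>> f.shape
(31, 7)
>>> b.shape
(11, 31)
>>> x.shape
(7, 7)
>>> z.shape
()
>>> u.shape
(31, 13)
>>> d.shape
(13, 7)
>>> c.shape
(13, 11, 31)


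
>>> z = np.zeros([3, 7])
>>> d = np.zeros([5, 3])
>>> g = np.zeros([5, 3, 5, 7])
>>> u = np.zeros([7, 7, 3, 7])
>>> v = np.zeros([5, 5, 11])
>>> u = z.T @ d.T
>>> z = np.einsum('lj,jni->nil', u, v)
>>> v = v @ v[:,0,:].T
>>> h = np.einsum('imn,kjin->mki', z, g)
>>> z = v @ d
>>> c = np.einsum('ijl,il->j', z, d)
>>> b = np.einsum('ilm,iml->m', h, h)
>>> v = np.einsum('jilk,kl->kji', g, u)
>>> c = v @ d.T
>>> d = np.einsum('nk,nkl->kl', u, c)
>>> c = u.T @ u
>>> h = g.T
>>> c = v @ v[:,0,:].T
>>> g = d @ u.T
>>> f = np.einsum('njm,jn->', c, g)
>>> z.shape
(5, 5, 3)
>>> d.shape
(5, 5)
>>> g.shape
(5, 7)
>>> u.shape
(7, 5)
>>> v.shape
(7, 5, 3)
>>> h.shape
(7, 5, 3, 5)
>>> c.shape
(7, 5, 7)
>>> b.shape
(5,)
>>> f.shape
()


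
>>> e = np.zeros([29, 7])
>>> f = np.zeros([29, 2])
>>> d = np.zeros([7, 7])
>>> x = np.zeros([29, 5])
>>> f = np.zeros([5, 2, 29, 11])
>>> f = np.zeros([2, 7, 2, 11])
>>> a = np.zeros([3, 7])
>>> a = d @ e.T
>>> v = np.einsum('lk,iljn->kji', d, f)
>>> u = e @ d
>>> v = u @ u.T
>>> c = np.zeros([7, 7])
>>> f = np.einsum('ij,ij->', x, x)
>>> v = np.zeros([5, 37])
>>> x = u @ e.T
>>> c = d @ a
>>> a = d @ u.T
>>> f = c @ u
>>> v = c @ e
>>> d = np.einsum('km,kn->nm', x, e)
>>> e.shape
(29, 7)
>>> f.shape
(7, 7)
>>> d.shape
(7, 29)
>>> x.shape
(29, 29)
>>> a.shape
(7, 29)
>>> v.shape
(7, 7)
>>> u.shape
(29, 7)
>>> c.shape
(7, 29)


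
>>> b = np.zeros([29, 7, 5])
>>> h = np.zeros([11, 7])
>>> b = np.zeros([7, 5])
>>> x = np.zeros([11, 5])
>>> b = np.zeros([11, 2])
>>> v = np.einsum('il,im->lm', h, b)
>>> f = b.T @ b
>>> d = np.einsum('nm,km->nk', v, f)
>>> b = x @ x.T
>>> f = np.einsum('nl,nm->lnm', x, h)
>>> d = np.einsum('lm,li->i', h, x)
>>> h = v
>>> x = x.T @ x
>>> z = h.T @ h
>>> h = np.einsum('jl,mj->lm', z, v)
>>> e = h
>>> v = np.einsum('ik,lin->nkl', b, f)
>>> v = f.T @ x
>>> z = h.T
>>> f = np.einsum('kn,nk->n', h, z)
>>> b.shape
(11, 11)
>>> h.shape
(2, 7)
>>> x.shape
(5, 5)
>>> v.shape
(7, 11, 5)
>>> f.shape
(7,)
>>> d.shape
(5,)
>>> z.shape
(7, 2)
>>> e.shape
(2, 7)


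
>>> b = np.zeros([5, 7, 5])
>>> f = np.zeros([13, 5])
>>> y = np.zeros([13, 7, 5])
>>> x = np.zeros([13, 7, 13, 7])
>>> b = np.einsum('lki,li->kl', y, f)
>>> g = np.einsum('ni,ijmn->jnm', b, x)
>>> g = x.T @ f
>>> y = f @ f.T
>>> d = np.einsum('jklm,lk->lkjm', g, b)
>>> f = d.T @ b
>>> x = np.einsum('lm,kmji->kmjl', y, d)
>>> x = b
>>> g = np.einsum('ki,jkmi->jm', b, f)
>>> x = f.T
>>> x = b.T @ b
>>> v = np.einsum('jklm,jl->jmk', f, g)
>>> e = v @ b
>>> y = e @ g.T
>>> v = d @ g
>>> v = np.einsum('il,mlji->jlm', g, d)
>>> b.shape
(7, 13)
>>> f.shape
(5, 7, 13, 13)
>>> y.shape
(5, 13, 5)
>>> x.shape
(13, 13)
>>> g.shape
(5, 13)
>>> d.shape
(7, 13, 7, 5)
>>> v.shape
(7, 13, 7)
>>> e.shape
(5, 13, 13)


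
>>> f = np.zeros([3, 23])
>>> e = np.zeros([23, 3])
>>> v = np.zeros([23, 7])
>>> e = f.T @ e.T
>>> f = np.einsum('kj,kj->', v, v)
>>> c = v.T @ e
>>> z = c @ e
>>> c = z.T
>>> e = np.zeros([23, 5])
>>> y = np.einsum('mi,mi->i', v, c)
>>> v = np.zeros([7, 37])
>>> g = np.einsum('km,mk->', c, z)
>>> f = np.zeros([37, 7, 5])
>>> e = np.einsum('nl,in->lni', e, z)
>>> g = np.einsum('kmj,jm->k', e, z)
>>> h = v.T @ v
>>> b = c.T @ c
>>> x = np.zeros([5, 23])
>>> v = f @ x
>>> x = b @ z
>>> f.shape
(37, 7, 5)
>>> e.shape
(5, 23, 7)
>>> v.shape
(37, 7, 23)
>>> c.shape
(23, 7)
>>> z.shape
(7, 23)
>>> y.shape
(7,)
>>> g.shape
(5,)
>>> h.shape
(37, 37)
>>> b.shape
(7, 7)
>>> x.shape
(7, 23)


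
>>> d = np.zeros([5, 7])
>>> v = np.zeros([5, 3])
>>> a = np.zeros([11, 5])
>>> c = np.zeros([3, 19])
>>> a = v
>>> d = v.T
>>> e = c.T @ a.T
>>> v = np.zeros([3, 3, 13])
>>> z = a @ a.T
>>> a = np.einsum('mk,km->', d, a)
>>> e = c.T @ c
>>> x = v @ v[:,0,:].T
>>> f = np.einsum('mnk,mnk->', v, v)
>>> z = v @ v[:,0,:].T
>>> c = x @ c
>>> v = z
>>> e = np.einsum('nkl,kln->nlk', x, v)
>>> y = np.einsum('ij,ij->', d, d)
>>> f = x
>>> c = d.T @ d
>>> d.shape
(3, 5)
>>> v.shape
(3, 3, 3)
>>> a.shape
()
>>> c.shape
(5, 5)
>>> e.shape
(3, 3, 3)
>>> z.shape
(3, 3, 3)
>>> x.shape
(3, 3, 3)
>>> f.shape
(3, 3, 3)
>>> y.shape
()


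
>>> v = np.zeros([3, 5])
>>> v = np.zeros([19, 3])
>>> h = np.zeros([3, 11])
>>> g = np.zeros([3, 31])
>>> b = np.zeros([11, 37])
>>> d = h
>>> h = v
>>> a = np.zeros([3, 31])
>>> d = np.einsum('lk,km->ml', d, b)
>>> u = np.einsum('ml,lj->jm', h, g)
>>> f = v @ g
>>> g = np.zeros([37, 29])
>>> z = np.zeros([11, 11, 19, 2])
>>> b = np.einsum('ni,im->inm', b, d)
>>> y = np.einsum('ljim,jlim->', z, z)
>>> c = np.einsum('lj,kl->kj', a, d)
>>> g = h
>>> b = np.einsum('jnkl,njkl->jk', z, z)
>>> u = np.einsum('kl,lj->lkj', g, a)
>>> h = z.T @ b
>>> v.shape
(19, 3)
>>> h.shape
(2, 19, 11, 19)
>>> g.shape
(19, 3)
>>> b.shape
(11, 19)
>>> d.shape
(37, 3)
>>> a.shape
(3, 31)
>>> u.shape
(3, 19, 31)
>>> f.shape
(19, 31)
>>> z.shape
(11, 11, 19, 2)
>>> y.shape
()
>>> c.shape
(37, 31)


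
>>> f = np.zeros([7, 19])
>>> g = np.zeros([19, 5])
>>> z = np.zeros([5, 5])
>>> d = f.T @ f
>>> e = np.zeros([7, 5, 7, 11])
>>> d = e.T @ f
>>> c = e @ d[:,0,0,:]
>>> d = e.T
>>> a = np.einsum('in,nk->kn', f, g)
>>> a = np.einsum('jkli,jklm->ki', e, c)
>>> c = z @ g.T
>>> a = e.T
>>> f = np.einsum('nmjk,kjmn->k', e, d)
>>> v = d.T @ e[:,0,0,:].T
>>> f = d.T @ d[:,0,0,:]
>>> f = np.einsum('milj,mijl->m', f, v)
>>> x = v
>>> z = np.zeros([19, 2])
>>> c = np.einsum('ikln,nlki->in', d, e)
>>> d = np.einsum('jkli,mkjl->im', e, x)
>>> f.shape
(7,)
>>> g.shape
(19, 5)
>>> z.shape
(19, 2)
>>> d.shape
(11, 7)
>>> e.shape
(7, 5, 7, 11)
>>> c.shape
(11, 7)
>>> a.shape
(11, 7, 5, 7)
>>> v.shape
(7, 5, 7, 7)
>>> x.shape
(7, 5, 7, 7)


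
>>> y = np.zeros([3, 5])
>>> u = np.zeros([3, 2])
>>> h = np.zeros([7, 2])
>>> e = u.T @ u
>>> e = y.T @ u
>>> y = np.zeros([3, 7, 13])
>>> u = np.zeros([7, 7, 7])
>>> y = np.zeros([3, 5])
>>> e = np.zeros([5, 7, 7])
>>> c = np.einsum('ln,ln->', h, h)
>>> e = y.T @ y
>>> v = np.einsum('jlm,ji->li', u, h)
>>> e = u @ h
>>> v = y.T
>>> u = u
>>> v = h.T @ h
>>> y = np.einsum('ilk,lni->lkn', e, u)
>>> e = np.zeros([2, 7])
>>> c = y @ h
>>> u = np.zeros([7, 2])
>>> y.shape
(7, 2, 7)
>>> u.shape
(7, 2)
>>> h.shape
(7, 2)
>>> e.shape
(2, 7)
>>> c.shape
(7, 2, 2)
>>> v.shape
(2, 2)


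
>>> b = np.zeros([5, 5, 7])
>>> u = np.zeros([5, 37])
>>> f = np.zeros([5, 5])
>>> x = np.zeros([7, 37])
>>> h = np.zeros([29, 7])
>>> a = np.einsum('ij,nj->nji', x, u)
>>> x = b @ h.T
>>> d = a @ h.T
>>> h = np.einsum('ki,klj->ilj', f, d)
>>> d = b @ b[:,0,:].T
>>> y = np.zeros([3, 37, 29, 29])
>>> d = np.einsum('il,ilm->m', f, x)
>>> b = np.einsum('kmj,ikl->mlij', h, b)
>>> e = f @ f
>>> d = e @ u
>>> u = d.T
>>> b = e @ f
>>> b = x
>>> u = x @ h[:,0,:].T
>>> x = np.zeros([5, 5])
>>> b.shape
(5, 5, 29)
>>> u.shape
(5, 5, 5)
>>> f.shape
(5, 5)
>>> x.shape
(5, 5)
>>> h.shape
(5, 37, 29)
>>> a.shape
(5, 37, 7)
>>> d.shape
(5, 37)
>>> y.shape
(3, 37, 29, 29)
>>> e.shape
(5, 5)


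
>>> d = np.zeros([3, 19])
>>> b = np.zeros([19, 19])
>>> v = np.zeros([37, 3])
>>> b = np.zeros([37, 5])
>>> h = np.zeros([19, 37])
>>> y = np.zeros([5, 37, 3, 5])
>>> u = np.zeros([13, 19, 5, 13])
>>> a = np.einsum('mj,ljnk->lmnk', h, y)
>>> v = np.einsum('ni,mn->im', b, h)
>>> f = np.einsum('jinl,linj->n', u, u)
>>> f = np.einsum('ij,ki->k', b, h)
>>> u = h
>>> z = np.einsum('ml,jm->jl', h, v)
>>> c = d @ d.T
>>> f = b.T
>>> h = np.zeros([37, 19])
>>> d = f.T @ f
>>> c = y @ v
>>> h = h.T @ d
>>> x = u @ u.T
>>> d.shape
(37, 37)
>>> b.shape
(37, 5)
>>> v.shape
(5, 19)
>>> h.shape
(19, 37)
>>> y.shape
(5, 37, 3, 5)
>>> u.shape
(19, 37)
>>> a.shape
(5, 19, 3, 5)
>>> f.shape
(5, 37)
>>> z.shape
(5, 37)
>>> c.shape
(5, 37, 3, 19)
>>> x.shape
(19, 19)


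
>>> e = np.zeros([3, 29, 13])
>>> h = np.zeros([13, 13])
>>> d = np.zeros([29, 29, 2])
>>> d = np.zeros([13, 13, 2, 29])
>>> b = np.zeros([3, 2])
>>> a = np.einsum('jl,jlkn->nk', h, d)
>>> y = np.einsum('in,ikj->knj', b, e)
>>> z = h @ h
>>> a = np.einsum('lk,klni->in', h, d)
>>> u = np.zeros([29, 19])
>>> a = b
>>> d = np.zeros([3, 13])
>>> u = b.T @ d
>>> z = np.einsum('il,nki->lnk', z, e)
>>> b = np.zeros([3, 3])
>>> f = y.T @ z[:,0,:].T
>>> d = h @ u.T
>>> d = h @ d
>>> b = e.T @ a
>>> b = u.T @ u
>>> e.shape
(3, 29, 13)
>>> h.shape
(13, 13)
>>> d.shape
(13, 2)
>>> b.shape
(13, 13)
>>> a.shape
(3, 2)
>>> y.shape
(29, 2, 13)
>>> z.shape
(13, 3, 29)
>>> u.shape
(2, 13)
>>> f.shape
(13, 2, 13)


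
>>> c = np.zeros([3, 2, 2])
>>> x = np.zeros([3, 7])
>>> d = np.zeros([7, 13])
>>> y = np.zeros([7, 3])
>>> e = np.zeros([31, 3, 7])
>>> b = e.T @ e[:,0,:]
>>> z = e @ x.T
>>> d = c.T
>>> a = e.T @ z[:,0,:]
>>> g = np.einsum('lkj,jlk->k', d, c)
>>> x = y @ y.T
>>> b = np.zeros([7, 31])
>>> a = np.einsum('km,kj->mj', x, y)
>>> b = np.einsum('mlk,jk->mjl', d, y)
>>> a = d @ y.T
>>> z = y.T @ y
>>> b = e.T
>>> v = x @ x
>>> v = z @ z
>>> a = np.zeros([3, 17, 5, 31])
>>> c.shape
(3, 2, 2)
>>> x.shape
(7, 7)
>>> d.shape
(2, 2, 3)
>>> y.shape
(7, 3)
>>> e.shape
(31, 3, 7)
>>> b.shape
(7, 3, 31)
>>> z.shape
(3, 3)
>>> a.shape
(3, 17, 5, 31)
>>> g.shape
(2,)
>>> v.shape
(3, 3)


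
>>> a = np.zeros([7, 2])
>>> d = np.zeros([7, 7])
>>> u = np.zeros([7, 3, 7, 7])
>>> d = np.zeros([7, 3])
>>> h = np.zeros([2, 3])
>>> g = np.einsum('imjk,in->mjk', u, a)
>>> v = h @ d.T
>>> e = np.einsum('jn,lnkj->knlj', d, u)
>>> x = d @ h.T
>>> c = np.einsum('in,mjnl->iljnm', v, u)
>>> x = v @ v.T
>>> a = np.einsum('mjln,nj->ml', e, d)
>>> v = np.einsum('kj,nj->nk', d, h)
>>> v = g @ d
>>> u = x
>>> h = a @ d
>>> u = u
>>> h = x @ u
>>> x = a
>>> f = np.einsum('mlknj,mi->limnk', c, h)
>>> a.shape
(7, 7)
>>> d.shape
(7, 3)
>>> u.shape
(2, 2)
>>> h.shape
(2, 2)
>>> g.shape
(3, 7, 7)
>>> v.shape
(3, 7, 3)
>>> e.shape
(7, 3, 7, 7)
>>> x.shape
(7, 7)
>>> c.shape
(2, 7, 3, 7, 7)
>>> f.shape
(7, 2, 2, 7, 3)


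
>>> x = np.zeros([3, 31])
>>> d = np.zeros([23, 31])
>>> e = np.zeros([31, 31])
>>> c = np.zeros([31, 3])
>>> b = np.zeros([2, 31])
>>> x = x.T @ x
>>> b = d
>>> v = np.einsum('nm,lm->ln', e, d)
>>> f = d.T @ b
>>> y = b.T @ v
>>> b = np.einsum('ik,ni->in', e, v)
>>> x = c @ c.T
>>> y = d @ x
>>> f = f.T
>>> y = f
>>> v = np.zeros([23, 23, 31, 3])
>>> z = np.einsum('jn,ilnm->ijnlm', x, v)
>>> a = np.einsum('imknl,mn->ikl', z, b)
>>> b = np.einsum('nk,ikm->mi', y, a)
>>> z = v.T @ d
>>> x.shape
(31, 31)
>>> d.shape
(23, 31)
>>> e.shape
(31, 31)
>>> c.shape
(31, 3)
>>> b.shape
(3, 23)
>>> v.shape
(23, 23, 31, 3)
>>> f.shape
(31, 31)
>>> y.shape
(31, 31)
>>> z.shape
(3, 31, 23, 31)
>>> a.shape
(23, 31, 3)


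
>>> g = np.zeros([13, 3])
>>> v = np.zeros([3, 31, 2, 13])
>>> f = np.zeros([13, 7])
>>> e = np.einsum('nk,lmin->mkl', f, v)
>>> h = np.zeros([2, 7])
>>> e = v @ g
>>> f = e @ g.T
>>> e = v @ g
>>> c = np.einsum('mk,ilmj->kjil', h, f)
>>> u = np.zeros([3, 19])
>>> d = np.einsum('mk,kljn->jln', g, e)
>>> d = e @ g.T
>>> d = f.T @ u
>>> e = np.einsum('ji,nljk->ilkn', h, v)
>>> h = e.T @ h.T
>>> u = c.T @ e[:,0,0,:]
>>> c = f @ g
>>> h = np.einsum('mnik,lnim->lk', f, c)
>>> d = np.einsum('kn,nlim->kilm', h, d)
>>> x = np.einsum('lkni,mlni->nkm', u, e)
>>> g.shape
(13, 3)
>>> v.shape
(3, 31, 2, 13)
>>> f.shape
(3, 31, 2, 13)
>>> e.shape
(7, 31, 13, 3)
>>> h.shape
(3, 13)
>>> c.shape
(3, 31, 2, 3)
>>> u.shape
(31, 3, 13, 3)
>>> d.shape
(3, 31, 2, 19)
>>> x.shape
(13, 3, 7)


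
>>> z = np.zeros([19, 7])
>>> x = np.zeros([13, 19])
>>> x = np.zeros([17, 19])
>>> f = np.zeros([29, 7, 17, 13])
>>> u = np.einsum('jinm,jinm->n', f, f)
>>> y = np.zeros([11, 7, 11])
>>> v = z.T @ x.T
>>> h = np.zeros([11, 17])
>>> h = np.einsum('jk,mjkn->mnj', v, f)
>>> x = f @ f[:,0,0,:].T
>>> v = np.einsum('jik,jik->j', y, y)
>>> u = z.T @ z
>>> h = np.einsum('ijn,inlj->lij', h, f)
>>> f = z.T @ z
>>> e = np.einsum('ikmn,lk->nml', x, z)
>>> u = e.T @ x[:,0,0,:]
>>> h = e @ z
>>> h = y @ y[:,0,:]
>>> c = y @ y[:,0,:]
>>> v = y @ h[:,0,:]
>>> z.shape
(19, 7)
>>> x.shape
(29, 7, 17, 29)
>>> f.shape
(7, 7)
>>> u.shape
(19, 17, 29)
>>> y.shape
(11, 7, 11)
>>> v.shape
(11, 7, 11)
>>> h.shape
(11, 7, 11)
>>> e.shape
(29, 17, 19)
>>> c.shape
(11, 7, 11)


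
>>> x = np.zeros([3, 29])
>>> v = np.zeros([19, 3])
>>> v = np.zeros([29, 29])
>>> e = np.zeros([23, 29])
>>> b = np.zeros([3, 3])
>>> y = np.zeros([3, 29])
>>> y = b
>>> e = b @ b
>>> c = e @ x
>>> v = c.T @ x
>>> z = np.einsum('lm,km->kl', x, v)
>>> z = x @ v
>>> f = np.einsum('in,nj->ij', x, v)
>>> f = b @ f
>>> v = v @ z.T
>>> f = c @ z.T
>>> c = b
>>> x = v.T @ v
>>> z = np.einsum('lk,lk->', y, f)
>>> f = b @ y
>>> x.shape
(3, 3)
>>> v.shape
(29, 3)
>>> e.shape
(3, 3)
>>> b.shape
(3, 3)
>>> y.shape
(3, 3)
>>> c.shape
(3, 3)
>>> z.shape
()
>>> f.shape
(3, 3)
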